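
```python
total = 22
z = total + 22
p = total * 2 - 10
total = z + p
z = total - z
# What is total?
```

Answer: 78

Derivation:
Trace (tracking total):
total = 22  # -> total = 22
z = total + 22  # -> z = 44
p = total * 2 - 10  # -> p = 34
total = z + p  # -> total = 78
z = total - z  # -> z = 34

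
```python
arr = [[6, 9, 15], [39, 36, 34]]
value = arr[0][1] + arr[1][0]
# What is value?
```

Answer: 48

Derivation:
Trace (tracking value):
arr = [[6, 9, 15], [39, 36, 34]]  # -> arr = [[6, 9, 15], [39, 36, 34]]
value = arr[0][1] + arr[1][0]  # -> value = 48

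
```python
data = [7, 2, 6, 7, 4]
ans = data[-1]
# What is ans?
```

Trace (tracking ans):
data = [7, 2, 6, 7, 4]  # -> data = [7, 2, 6, 7, 4]
ans = data[-1]  # -> ans = 4

Answer: 4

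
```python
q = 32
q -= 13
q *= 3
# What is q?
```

Answer: 57

Derivation:
Trace (tracking q):
q = 32  # -> q = 32
q -= 13  # -> q = 19
q *= 3  # -> q = 57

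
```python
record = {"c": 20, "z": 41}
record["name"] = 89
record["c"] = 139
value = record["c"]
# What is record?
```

Trace (tracking record):
record = {'c': 20, 'z': 41}  # -> record = {'c': 20, 'z': 41}
record['name'] = 89  # -> record = {'c': 20, 'z': 41, 'name': 89}
record['c'] = 139  # -> record = {'c': 139, 'z': 41, 'name': 89}
value = record['c']  # -> value = 139

Answer: {'c': 139, 'z': 41, 'name': 89}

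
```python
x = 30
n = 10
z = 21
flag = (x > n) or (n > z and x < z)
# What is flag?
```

Trace (tracking flag):
x = 30  # -> x = 30
n = 10  # -> n = 10
z = 21  # -> z = 21
flag = x > n or (n > z and x < z)  # -> flag = True

Answer: True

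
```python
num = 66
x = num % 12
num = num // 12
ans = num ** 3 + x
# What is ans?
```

Trace (tracking ans):
num = 66  # -> num = 66
x = num % 12  # -> x = 6
num = num // 12  # -> num = 5
ans = num ** 3 + x  # -> ans = 131

Answer: 131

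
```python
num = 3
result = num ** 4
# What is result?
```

Trace (tracking result):
num = 3  # -> num = 3
result = num ** 4  # -> result = 81

Answer: 81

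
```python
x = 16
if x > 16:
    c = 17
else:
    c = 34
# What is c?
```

Answer: 34

Derivation:
Trace (tracking c):
x = 16  # -> x = 16
if x > 16:  # condition is False
else:
    c = 34  # -> c = 34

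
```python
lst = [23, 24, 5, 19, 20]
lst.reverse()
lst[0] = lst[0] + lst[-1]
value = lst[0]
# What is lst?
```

Answer: [43, 19, 5, 24, 23]

Derivation:
Trace (tracking lst):
lst = [23, 24, 5, 19, 20]  # -> lst = [23, 24, 5, 19, 20]
lst.reverse()  # -> lst = [20, 19, 5, 24, 23]
lst[0] = lst[0] + lst[-1]  # -> lst = [43, 19, 5, 24, 23]
value = lst[0]  # -> value = 43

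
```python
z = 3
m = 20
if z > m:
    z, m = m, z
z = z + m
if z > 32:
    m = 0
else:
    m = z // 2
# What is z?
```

Answer: 23

Derivation:
Trace (tracking z):
z = 3  # -> z = 3
m = 20  # -> m = 20
if z > m:  # condition is False
z = z + m  # -> z = 23
if z > 32:  # condition is False
else:
    m = z // 2  # -> m = 11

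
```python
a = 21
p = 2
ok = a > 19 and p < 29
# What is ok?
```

Answer: True

Derivation:
Trace (tracking ok):
a = 21  # -> a = 21
p = 2  # -> p = 2
ok = a > 19 and p < 29  # -> ok = True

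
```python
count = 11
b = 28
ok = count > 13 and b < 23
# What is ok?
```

Trace (tracking ok):
count = 11  # -> count = 11
b = 28  # -> b = 28
ok = count > 13 and b < 23  # -> ok = False

Answer: False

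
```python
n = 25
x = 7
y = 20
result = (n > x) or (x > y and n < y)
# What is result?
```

Answer: True

Derivation:
Trace (tracking result):
n = 25  # -> n = 25
x = 7  # -> x = 7
y = 20  # -> y = 20
result = n > x or (x > y and n < y)  # -> result = True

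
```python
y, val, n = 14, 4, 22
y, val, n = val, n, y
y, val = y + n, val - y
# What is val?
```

Trace (tracking val):
y, val, n = (14, 4, 22)  # -> y = 14, val = 4, n = 22
y, val, n = (val, n, y)  # -> y = 4, val = 22, n = 14
y, val = (y + n, val - y)  # -> y = 18, val = 18

Answer: 18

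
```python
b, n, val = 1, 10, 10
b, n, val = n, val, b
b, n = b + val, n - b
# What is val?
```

Trace (tracking val):
b, n, val = (1, 10, 10)  # -> b = 1, n = 10, val = 10
b, n, val = (n, val, b)  # -> b = 10, n = 10, val = 1
b, n = (b + val, n - b)  # -> b = 11, n = 0

Answer: 1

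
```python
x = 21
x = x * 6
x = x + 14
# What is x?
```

Trace (tracking x):
x = 21  # -> x = 21
x = x * 6  # -> x = 126
x = x + 14  # -> x = 140

Answer: 140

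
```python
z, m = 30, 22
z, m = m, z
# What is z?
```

Answer: 22

Derivation:
Trace (tracking z):
z, m = (30, 22)  # -> z = 30, m = 22
z, m = (m, z)  # -> z = 22, m = 30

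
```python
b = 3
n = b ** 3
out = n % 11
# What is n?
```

Trace (tracking n):
b = 3  # -> b = 3
n = b ** 3  # -> n = 27
out = n % 11  # -> out = 5

Answer: 27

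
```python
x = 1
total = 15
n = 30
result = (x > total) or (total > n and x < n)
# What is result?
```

Answer: False

Derivation:
Trace (tracking result):
x = 1  # -> x = 1
total = 15  # -> total = 15
n = 30  # -> n = 30
result = x > total or (total > n and x < n)  # -> result = False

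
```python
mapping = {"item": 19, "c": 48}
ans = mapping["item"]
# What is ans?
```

Trace (tracking ans):
mapping = {'item': 19, 'c': 48}  # -> mapping = {'item': 19, 'c': 48}
ans = mapping['item']  # -> ans = 19

Answer: 19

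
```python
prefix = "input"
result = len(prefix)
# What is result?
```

Answer: 5

Derivation:
Trace (tracking result):
prefix = 'input'  # -> prefix = 'input'
result = len(prefix)  # -> result = 5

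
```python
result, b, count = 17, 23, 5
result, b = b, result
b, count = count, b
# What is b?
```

Trace (tracking b):
result, b, count = (17, 23, 5)  # -> result = 17, b = 23, count = 5
result, b = (b, result)  # -> result = 23, b = 17
b, count = (count, b)  # -> b = 5, count = 17

Answer: 5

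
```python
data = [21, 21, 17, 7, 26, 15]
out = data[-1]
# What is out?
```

Answer: 15

Derivation:
Trace (tracking out):
data = [21, 21, 17, 7, 26, 15]  # -> data = [21, 21, 17, 7, 26, 15]
out = data[-1]  # -> out = 15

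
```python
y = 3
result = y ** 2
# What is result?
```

Answer: 9

Derivation:
Trace (tracking result):
y = 3  # -> y = 3
result = y ** 2  # -> result = 9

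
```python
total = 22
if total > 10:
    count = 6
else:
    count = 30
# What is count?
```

Trace (tracking count):
total = 22  # -> total = 22
if total > 10:  # condition is True
    count = 6  # -> count = 6

Answer: 6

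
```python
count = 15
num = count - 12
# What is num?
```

Trace (tracking num):
count = 15  # -> count = 15
num = count - 12  # -> num = 3

Answer: 3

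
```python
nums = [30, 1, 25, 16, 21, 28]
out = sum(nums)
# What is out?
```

Answer: 121

Derivation:
Trace (tracking out):
nums = [30, 1, 25, 16, 21, 28]  # -> nums = [30, 1, 25, 16, 21, 28]
out = sum(nums)  # -> out = 121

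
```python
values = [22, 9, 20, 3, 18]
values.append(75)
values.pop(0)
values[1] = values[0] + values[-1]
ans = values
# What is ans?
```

Answer: [9, 84, 3, 18, 75]

Derivation:
Trace (tracking ans):
values = [22, 9, 20, 3, 18]  # -> values = [22, 9, 20, 3, 18]
values.append(75)  # -> values = [22, 9, 20, 3, 18, 75]
values.pop(0)  # -> values = [9, 20, 3, 18, 75]
values[1] = values[0] + values[-1]  # -> values = [9, 84, 3, 18, 75]
ans = values  # -> ans = [9, 84, 3, 18, 75]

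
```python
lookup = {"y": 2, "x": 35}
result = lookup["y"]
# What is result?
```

Answer: 2

Derivation:
Trace (tracking result):
lookup = {'y': 2, 'x': 35}  # -> lookup = {'y': 2, 'x': 35}
result = lookup['y']  # -> result = 2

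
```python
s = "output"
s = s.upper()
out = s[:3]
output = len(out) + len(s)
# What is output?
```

Trace (tracking output):
s = 'output'  # -> s = 'output'
s = s.upper()  # -> s = 'OUTPUT'
out = s[:3]  # -> out = 'OUT'
output = len(out) + len(s)  # -> output = 9

Answer: 9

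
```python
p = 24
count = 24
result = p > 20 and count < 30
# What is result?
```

Answer: True

Derivation:
Trace (tracking result):
p = 24  # -> p = 24
count = 24  # -> count = 24
result = p > 20 and count < 30  # -> result = True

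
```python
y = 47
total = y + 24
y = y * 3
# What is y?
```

Trace (tracking y):
y = 47  # -> y = 47
total = y + 24  # -> total = 71
y = y * 3  # -> y = 141

Answer: 141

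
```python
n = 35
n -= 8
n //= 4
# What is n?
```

Answer: 6

Derivation:
Trace (tracking n):
n = 35  # -> n = 35
n -= 8  # -> n = 27
n //= 4  # -> n = 6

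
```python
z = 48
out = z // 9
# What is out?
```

Trace (tracking out):
z = 48  # -> z = 48
out = z // 9  # -> out = 5

Answer: 5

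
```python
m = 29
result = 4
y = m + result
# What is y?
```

Answer: 33

Derivation:
Trace (tracking y):
m = 29  # -> m = 29
result = 4  # -> result = 4
y = m + result  # -> y = 33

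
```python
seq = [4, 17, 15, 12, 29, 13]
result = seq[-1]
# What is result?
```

Trace (tracking result):
seq = [4, 17, 15, 12, 29, 13]  # -> seq = [4, 17, 15, 12, 29, 13]
result = seq[-1]  # -> result = 13

Answer: 13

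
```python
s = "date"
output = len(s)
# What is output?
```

Trace (tracking output):
s = 'date'  # -> s = 'date'
output = len(s)  # -> output = 4

Answer: 4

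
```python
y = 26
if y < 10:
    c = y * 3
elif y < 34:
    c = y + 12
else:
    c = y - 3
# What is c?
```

Trace (tracking c):
y = 26  # -> y = 26
if y < 10:  # condition is False
elif y < 34:  # condition is True
    c = y + 12  # -> c = 38

Answer: 38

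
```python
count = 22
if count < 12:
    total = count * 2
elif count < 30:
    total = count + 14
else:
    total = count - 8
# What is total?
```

Answer: 36

Derivation:
Trace (tracking total):
count = 22  # -> count = 22
if count < 12:  # condition is False
elif count < 30:  # condition is True
    total = count + 14  # -> total = 36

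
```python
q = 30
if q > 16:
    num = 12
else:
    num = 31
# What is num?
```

Trace (tracking num):
q = 30  # -> q = 30
if q > 16:  # condition is True
    num = 12  # -> num = 12

Answer: 12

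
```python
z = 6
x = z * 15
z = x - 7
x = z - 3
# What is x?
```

Trace (tracking x):
z = 6  # -> z = 6
x = z * 15  # -> x = 90
z = x - 7  # -> z = 83
x = z - 3  # -> x = 80

Answer: 80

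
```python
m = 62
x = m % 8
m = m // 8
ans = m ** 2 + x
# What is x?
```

Trace (tracking x):
m = 62  # -> m = 62
x = m % 8  # -> x = 6
m = m // 8  # -> m = 7
ans = m ** 2 + x  # -> ans = 55

Answer: 6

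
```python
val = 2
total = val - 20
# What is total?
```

Trace (tracking total):
val = 2  # -> val = 2
total = val - 20  # -> total = -18

Answer: -18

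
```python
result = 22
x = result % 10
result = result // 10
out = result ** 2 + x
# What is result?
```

Trace (tracking result):
result = 22  # -> result = 22
x = result % 10  # -> x = 2
result = result // 10  # -> result = 2
out = result ** 2 + x  # -> out = 6

Answer: 2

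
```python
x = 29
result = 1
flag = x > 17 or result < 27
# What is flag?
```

Trace (tracking flag):
x = 29  # -> x = 29
result = 1  # -> result = 1
flag = x > 17 or result < 27  # -> flag = True

Answer: True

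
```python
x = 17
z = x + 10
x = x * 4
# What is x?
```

Trace (tracking x):
x = 17  # -> x = 17
z = x + 10  # -> z = 27
x = x * 4  # -> x = 68

Answer: 68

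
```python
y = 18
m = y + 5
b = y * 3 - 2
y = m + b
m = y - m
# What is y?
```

Trace (tracking y):
y = 18  # -> y = 18
m = y + 5  # -> m = 23
b = y * 3 - 2  # -> b = 52
y = m + b  # -> y = 75
m = y - m  # -> m = 52

Answer: 75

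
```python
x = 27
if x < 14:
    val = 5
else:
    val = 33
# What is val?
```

Trace (tracking val):
x = 27  # -> x = 27
if x < 14:  # condition is False
else:
    val = 33  # -> val = 33

Answer: 33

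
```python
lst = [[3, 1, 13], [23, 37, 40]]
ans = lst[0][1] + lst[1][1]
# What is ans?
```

Answer: 38

Derivation:
Trace (tracking ans):
lst = [[3, 1, 13], [23, 37, 40]]  # -> lst = [[3, 1, 13], [23, 37, 40]]
ans = lst[0][1] + lst[1][1]  # -> ans = 38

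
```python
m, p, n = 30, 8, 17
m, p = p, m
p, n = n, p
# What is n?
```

Answer: 30

Derivation:
Trace (tracking n):
m, p, n = (30, 8, 17)  # -> m = 30, p = 8, n = 17
m, p = (p, m)  # -> m = 8, p = 30
p, n = (n, p)  # -> p = 17, n = 30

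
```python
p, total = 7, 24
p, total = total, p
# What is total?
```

Trace (tracking total):
p, total = (7, 24)  # -> p = 7, total = 24
p, total = (total, p)  # -> p = 24, total = 7

Answer: 7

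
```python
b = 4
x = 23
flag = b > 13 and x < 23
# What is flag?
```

Trace (tracking flag):
b = 4  # -> b = 4
x = 23  # -> x = 23
flag = b > 13 and x < 23  # -> flag = False

Answer: False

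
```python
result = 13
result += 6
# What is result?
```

Answer: 19

Derivation:
Trace (tracking result):
result = 13  # -> result = 13
result += 6  # -> result = 19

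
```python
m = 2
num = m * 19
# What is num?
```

Answer: 38

Derivation:
Trace (tracking num):
m = 2  # -> m = 2
num = m * 19  # -> num = 38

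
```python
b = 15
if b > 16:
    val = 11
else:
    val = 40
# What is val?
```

Answer: 40

Derivation:
Trace (tracking val):
b = 15  # -> b = 15
if b > 16:  # condition is False
else:
    val = 40  # -> val = 40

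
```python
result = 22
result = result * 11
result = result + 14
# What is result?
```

Trace (tracking result):
result = 22  # -> result = 22
result = result * 11  # -> result = 242
result = result + 14  # -> result = 256

Answer: 256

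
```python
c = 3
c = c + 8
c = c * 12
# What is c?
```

Answer: 132

Derivation:
Trace (tracking c):
c = 3  # -> c = 3
c = c + 8  # -> c = 11
c = c * 12  # -> c = 132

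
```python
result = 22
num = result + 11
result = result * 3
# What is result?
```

Trace (tracking result):
result = 22  # -> result = 22
num = result + 11  # -> num = 33
result = result * 3  # -> result = 66

Answer: 66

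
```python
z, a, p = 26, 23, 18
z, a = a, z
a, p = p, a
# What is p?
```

Answer: 26

Derivation:
Trace (tracking p):
z, a, p = (26, 23, 18)  # -> z = 26, a = 23, p = 18
z, a = (a, z)  # -> z = 23, a = 26
a, p = (p, a)  # -> a = 18, p = 26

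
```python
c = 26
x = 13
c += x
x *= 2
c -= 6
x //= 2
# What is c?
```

Trace (tracking c):
c = 26  # -> c = 26
x = 13  # -> x = 13
c += x  # -> c = 39
x *= 2  # -> x = 26
c -= 6  # -> c = 33
x //= 2  # -> x = 13

Answer: 33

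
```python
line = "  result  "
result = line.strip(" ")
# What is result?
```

Answer: 'result'

Derivation:
Trace (tracking result):
line = '  result  '  # -> line = '  result  '
result = line.strip(' ')  # -> result = 'result'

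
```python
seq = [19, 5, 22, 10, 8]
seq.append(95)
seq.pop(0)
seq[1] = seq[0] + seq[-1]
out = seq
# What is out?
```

Trace (tracking out):
seq = [19, 5, 22, 10, 8]  # -> seq = [19, 5, 22, 10, 8]
seq.append(95)  # -> seq = [19, 5, 22, 10, 8, 95]
seq.pop(0)  # -> seq = [5, 22, 10, 8, 95]
seq[1] = seq[0] + seq[-1]  # -> seq = [5, 100, 10, 8, 95]
out = seq  # -> out = [5, 100, 10, 8, 95]

Answer: [5, 100, 10, 8, 95]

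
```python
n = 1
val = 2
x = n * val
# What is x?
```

Answer: 2

Derivation:
Trace (tracking x):
n = 1  # -> n = 1
val = 2  # -> val = 2
x = n * val  # -> x = 2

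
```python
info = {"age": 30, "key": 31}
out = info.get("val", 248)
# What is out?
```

Trace (tracking out):
info = {'age': 30, 'key': 31}  # -> info = {'age': 30, 'key': 31}
out = info.get('val', 248)  # -> out = 248

Answer: 248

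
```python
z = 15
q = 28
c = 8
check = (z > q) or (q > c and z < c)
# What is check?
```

Trace (tracking check):
z = 15  # -> z = 15
q = 28  # -> q = 28
c = 8  # -> c = 8
check = z > q or (q > c and z < c)  # -> check = False

Answer: False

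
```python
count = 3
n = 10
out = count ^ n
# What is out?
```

Answer: 9

Derivation:
Trace (tracking out):
count = 3  # -> count = 3
n = 10  # -> n = 10
out = count ^ n  # -> out = 9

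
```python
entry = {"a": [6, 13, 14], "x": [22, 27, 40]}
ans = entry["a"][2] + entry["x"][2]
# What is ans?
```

Trace (tracking ans):
entry = {'a': [6, 13, 14], 'x': [22, 27, 40]}  # -> entry = {'a': [6, 13, 14], 'x': [22, 27, 40]}
ans = entry['a'][2] + entry['x'][2]  # -> ans = 54

Answer: 54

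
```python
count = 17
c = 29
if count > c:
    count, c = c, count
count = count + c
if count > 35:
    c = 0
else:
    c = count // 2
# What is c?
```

Answer: 0

Derivation:
Trace (tracking c):
count = 17  # -> count = 17
c = 29  # -> c = 29
if count > c:  # condition is False
count = count + c  # -> count = 46
if count > 35:  # condition is True
    c = 0  # -> c = 0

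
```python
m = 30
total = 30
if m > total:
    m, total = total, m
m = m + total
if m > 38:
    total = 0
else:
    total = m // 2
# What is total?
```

Trace (tracking total):
m = 30  # -> m = 30
total = 30  # -> total = 30
if m > total:  # condition is False
m = m + total  # -> m = 60
if m > 38:  # condition is True
    total = 0  # -> total = 0

Answer: 0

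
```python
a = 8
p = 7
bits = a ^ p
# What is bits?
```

Answer: 15

Derivation:
Trace (tracking bits):
a = 8  # -> a = 8
p = 7  # -> p = 7
bits = a ^ p  # -> bits = 15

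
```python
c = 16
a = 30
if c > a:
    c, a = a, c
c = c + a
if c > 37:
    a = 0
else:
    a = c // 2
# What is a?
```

Trace (tracking a):
c = 16  # -> c = 16
a = 30  # -> a = 30
if c > a:  # condition is False
c = c + a  # -> c = 46
if c > 37:  # condition is True
    a = 0  # -> a = 0

Answer: 0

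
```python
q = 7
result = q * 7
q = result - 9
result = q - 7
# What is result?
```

Trace (tracking result):
q = 7  # -> q = 7
result = q * 7  # -> result = 49
q = result - 9  # -> q = 40
result = q - 7  # -> result = 33

Answer: 33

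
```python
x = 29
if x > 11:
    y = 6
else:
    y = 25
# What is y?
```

Trace (tracking y):
x = 29  # -> x = 29
if x > 11:  # condition is True
    y = 6  # -> y = 6

Answer: 6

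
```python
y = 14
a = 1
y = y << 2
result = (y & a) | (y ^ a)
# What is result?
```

Trace (tracking result):
y = 14  # -> y = 14
a = 1  # -> a = 1
y = y << 2  # -> y = 56
result = y & a | y ^ a  # -> result = 57

Answer: 57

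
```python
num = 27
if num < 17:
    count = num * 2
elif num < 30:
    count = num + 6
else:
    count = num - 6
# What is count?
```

Trace (tracking count):
num = 27  # -> num = 27
if num < 17:  # condition is False
elif num < 30:  # condition is True
    count = num + 6  # -> count = 33

Answer: 33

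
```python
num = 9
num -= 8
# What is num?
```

Trace (tracking num):
num = 9  # -> num = 9
num -= 8  # -> num = 1

Answer: 1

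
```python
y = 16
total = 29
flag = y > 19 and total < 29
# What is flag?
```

Trace (tracking flag):
y = 16  # -> y = 16
total = 29  # -> total = 29
flag = y > 19 and total < 29  # -> flag = False

Answer: False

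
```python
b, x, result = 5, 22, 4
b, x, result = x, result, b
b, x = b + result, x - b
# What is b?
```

Trace (tracking b):
b, x, result = (5, 22, 4)  # -> b = 5, x = 22, result = 4
b, x, result = (x, result, b)  # -> b = 22, x = 4, result = 5
b, x = (b + result, x - b)  # -> b = 27, x = -18

Answer: 27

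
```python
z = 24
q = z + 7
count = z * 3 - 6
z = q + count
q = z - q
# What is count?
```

Answer: 66

Derivation:
Trace (tracking count):
z = 24  # -> z = 24
q = z + 7  # -> q = 31
count = z * 3 - 6  # -> count = 66
z = q + count  # -> z = 97
q = z - q  # -> q = 66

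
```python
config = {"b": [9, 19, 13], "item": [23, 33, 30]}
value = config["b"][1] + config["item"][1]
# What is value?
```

Trace (tracking value):
config = {'b': [9, 19, 13], 'item': [23, 33, 30]}  # -> config = {'b': [9, 19, 13], 'item': [23, 33, 30]}
value = config['b'][1] + config['item'][1]  # -> value = 52

Answer: 52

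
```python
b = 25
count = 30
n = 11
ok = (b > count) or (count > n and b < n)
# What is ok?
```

Answer: False

Derivation:
Trace (tracking ok):
b = 25  # -> b = 25
count = 30  # -> count = 30
n = 11  # -> n = 11
ok = b > count or (count > n and b < n)  # -> ok = False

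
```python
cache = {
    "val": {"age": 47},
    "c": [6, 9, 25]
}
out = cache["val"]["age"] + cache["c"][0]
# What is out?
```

Trace (tracking out):
cache = {'val': {'age': 47}, 'c': [6, 9, 25]}  # -> cache = {'val': {'age': 47}, 'c': [6, 9, 25]}
out = cache['val']['age'] + cache['c'][0]  # -> out = 53

Answer: 53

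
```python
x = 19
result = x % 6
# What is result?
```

Answer: 1

Derivation:
Trace (tracking result):
x = 19  # -> x = 19
result = x % 6  # -> result = 1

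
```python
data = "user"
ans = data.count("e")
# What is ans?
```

Trace (tracking ans):
data = 'user'  # -> data = 'user'
ans = data.count('e')  # -> ans = 1

Answer: 1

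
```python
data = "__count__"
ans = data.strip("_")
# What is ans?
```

Trace (tracking ans):
data = '__count__'  # -> data = '__count__'
ans = data.strip('_')  # -> ans = 'count'

Answer: 'count'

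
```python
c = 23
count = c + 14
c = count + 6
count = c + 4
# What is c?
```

Answer: 43

Derivation:
Trace (tracking c):
c = 23  # -> c = 23
count = c + 14  # -> count = 37
c = count + 6  # -> c = 43
count = c + 4  # -> count = 47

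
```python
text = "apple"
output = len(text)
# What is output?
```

Answer: 5

Derivation:
Trace (tracking output):
text = 'apple'  # -> text = 'apple'
output = len(text)  # -> output = 5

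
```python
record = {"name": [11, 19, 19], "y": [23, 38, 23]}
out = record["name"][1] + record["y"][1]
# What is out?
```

Trace (tracking out):
record = {'name': [11, 19, 19], 'y': [23, 38, 23]}  # -> record = {'name': [11, 19, 19], 'y': [23, 38, 23]}
out = record['name'][1] + record['y'][1]  # -> out = 57

Answer: 57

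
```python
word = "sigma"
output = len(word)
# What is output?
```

Answer: 5

Derivation:
Trace (tracking output):
word = 'sigma'  # -> word = 'sigma'
output = len(word)  # -> output = 5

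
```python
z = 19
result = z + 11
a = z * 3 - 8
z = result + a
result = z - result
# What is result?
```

Answer: 49

Derivation:
Trace (tracking result):
z = 19  # -> z = 19
result = z + 11  # -> result = 30
a = z * 3 - 8  # -> a = 49
z = result + a  # -> z = 79
result = z - result  # -> result = 49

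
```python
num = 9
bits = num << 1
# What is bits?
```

Answer: 18

Derivation:
Trace (tracking bits):
num = 9  # -> num = 9
bits = num << 1  # -> bits = 18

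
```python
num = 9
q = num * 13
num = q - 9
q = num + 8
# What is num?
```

Answer: 108

Derivation:
Trace (tracking num):
num = 9  # -> num = 9
q = num * 13  # -> q = 117
num = q - 9  # -> num = 108
q = num + 8  # -> q = 116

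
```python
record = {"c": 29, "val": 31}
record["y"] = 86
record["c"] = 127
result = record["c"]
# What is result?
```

Trace (tracking result):
record = {'c': 29, 'val': 31}  # -> record = {'c': 29, 'val': 31}
record['y'] = 86  # -> record = {'c': 29, 'val': 31, 'y': 86}
record['c'] = 127  # -> record = {'c': 127, 'val': 31, 'y': 86}
result = record['c']  # -> result = 127

Answer: 127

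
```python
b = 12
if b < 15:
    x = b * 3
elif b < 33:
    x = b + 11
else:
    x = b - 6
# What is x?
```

Answer: 36

Derivation:
Trace (tracking x):
b = 12  # -> b = 12
if b < 15:  # condition is True
    x = b * 3  # -> x = 36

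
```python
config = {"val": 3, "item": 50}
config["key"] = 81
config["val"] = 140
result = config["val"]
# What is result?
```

Trace (tracking result):
config = {'val': 3, 'item': 50}  # -> config = {'val': 3, 'item': 50}
config['key'] = 81  # -> config = {'val': 3, 'item': 50, 'key': 81}
config['val'] = 140  # -> config = {'val': 140, 'item': 50, 'key': 81}
result = config['val']  # -> result = 140

Answer: 140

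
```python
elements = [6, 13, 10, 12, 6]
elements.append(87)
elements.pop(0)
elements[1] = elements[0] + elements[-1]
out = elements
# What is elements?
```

Answer: [13, 100, 12, 6, 87]

Derivation:
Trace (tracking elements):
elements = [6, 13, 10, 12, 6]  # -> elements = [6, 13, 10, 12, 6]
elements.append(87)  # -> elements = [6, 13, 10, 12, 6, 87]
elements.pop(0)  # -> elements = [13, 10, 12, 6, 87]
elements[1] = elements[0] + elements[-1]  # -> elements = [13, 100, 12, 6, 87]
out = elements  # -> out = [13, 100, 12, 6, 87]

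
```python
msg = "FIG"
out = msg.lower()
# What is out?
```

Trace (tracking out):
msg = 'FIG'  # -> msg = 'FIG'
out = msg.lower()  # -> out = 'fig'

Answer: 'fig'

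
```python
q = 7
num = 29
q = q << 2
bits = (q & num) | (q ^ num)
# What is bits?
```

Trace (tracking bits):
q = 7  # -> q = 7
num = 29  # -> num = 29
q = q << 2  # -> q = 28
bits = q & num | q ^ num  # -> bits = 29

Answer: 29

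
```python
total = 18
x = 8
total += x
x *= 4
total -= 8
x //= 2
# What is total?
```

Trace (tracking total):
total = 18  # -> total = 18
x = 8  # -> x = 8
total += x  # -> total = 26
x *= 4  # -> x = 32
total -= 8  # -> total = 18
x //= 2  # -> x = 16

Answer: 18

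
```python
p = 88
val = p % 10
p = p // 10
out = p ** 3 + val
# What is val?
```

Answer: 8

Derivation:
Trace (tracking val):
p = 88  # -> p = 88
val = p % 10  # -> val = 8
p = p // 10  # -> p = 8
out = p ** 3 + val  # -> out = 520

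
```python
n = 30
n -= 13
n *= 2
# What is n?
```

Answer: 34

Derivation:
Trace (tracking n):
n = 30  # -> n = 30
n -= 13  # -> n = 17
n *= 2  # -> n = 34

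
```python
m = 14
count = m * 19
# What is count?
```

Trace (tracking count):
m = 14  # -> m = 14
count = m * 19  # -> count = 266

Answer: 266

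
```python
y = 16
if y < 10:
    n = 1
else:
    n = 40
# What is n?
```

Answer: 40

Derivation:
Trace (tracking n):
y = 16  # -> y = 16
if y < 10:  # condition is False
else:
    n = 40  # -> n = 40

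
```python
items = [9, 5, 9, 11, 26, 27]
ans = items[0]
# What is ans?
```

Answer: 9

Derivation:
Trace (tracking ans):
items = [9, 5, 9, 11, 26, 27]  # -> items = [9, 5, 9, 11, 26, 27]
ans = items[0]  # -> ans = 9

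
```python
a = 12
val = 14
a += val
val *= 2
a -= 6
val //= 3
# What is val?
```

Answer: 9

Derivation:
Trace (tracking val):
a = 12  # -> a = 12
val = 14  # -> val = 14
a += val  # -> a = 26
val *= 2  # -> val = 28
a -= 6  # -> a = 20
val //= 3  # -> val = 9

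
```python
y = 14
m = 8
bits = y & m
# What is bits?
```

Answer: 8

Derivation:
Trace (tracking bits):
y = 14  # -> y = 14
m = 8  # -> m = 8
bits = y & m  # -> bits = 8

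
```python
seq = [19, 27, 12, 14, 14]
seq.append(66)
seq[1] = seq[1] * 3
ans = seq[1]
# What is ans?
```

Answer: 81

Derivation:
Trace (tracking ans):
seq = [19, 27, 12, 14, 14]  # -> seq = [19, 27, 12, 14, 14]
seq.append(66)  # -> seq = [19, 27, 12, 14, 14, 66]
seq[1] = seq[1] * 3  # -> seq = [19, 81, 12, 14, 14, 66]
ans = seq[1]  # -> ans = 81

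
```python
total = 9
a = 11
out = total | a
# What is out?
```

Trace (tracking out):
total = 9  # -> total = 9
a = 11  # -> a = 11
out = total | a  # -> out = 11

Answer: 11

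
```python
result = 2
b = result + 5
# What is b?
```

Answer: 7

Derivation:
Trace (tracking b):
result = 2  # -> result = 2
b = result + 5  # -> b = 7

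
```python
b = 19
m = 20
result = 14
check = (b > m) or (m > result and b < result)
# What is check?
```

Answer: False

Derivation:
Trace (tracking check):
b = 19  # -> b = 19
m = 20  # -> m = 20
result = 14  # -> result = 14
check = b > m or (m > result and b < result)  # -> check = False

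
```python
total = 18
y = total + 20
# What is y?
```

Answer: 38

Derivation:
Trace (tracking y):
total = 18  # -> total = 18
y = total + 20  # -> y = 38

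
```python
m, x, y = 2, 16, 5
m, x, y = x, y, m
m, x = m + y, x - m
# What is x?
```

Answer: -11

Derivation:
Trace (tracking x):
m, x, y = (2, 16, 5)  # -> m = 2, x = 16, y = 5
m, x, y = (x, y, m)  # -> m = 16, x = 5, y = 2
m, x = (m + y, x - m)  # -> m = 18, x = -11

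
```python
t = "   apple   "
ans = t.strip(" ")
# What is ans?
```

Trace (tracking ans):
t = '   apple   '  # -> t = '   apple   '
ans = t.strip(' ')  # -> ans = 'apple'

Answer: 'apple'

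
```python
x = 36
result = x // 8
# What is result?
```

Trace (tracking result):
x = 36  # -> x = 36
result = x // 8  # -> result = 4

Answer: 4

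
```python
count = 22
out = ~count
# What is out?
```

Answer: -23

Derivation:
Trace (tracking out):
count = 22  # -> count = 22
out = ~count  # -> out = -23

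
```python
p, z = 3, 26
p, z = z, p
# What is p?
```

Trace (tracking p):
p, z = (3, 26)  # -> p = 3, z = 26
p, z = (z, p)  # -> p = 26, z = 3

Answer: 26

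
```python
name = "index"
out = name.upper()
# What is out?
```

Answer: 'INDEX'

Derivation:
Trace (tracking out):
name = 'index'  # -> name = 'index'
out = name.upper()  # -> out = 'INDEX'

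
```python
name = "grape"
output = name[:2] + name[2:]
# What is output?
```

Trace (tracking output):
name = 'grape'  # -> name = 'grape'
output = name[:2] + name[2:]  # -> output = 'grape'

Answer: 'grape'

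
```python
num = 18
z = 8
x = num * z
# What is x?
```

Answer: 144

Derivation:
Trace (tracking x):
num = 18  # -> num = 18
z = 8  # -> z = 8
x = num * z  # -> x = 144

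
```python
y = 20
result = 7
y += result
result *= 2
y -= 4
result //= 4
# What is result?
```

Trace (tracking result):
y = 20  # -> y = 20
result = 7  # -> result = 7
y += result  # -> y = 27
result *= 2  # -> result = 14
y -= 4  # -> y = 23
result //= 4  # -> result = 3

Answer: 3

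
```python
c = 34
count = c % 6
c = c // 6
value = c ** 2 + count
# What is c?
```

Trace (tracking c):
c = 34  # -> c = 34
count = c % 6  # -> count = 4
c = c // 6  # -> c = 5
value = c ** 2 + count  # -> value = 29

Answer: 5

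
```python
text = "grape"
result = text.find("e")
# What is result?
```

Trace (tracking result):
text = 'grape'  # -> text = 'grape'
result = text.find('e')  # -> result = 4

Answer: 4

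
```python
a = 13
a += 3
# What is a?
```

Answer: 16

Derivation:
Trace (tracking a):
a = 13  # -> a = 13
a += 3  # -> a = 16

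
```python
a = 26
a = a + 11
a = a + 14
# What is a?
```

Answer: 51

Derivation:
Trace (tracking a):
a = 26  # -> a = 26
a = a + 11  # -> a = 37
a = a + 14  # -> a = 51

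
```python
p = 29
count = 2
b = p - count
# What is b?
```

Answer: 27

Derivation:
Trace (tracking b):
p = 29  # -> p = 29
count = 2  # -> count = 2
b = p - count  # -> b = 27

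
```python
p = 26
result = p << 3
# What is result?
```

Trace (tracking result):
p = 26  # -> p = 26
result = p << 3  # -> result = 208

Answer: 208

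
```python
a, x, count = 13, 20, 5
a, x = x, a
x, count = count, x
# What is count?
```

Trace (tracking count):
a, x, count = (13, 20, 5)  # -> a = 13, x = 20, count = 5
a, x = (x, a)  # -> a = 20, x = 13
x, count = (count, x)  # -> x = 5, count = 13

Answer: 13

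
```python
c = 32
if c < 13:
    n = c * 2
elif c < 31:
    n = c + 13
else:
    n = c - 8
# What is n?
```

Answer: 24

Derivation:
Trace (tracking n):
c = 32  # -> c = 32
if c < 13:  # condition is False
elif c < 31:  # condition is False
else:
    n = c - 8  # -> n = 24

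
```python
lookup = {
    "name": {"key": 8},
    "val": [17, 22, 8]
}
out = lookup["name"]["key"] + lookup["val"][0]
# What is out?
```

Trace (tracking out):
lookup = {'name': {'key': 8}, 'val': [17, 22, 8]}  # -> lookup = {'name': {'key': 8}, 'val': [17, 22, 8]}
out = lookup['name']['key'] + lookup['val'][0]  # -> out = 25

Answer: 25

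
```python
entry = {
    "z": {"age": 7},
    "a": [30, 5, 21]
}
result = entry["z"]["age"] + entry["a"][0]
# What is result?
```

Trace (tracking result):
entry = {'z': {'age': 7}, 'a': [30, 5, 21]}  # -> entry = {'z': {'age': 7}, 'a': [30, 5, 21]}
result = entry['z']['age'] + entry['a'][0]  # -> result = 37

Answer: 37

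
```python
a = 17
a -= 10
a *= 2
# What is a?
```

Answer: 14

Derivation:
Trace (tracking a):
a = 17  # -> a = 17
a -= 10  # -> a = 7
a *= 2  # -> a = 14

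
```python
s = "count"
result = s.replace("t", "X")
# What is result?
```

Answer: 'counX'

Derivation:
Trace (tracking result):
s = 'count'  # -> s = 'count'
result = s.replace('t', 'X')  # -> result = 'counX'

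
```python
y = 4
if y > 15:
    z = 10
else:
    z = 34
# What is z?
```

Trace (tracking z):
y = 4  # -> y = 4
if y > 15:  # condition is False
else:
    z = 34  # -> z = 34

Answer: 34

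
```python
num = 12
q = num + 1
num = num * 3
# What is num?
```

Answer: 36

Derivation:
Trace (tracking num):
num = 12  # -> num = 12
q = num + 1  # -> q = 13
num = num * 3  # -> num = 36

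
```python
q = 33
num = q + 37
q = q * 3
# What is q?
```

Trace (tracking q):
q = 33  # -> q = 33
num = q + 37  # -> num = 70
q = q * 3  # -> q = 99

Answer: 99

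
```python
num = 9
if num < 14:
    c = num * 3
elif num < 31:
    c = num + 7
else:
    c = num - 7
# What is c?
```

Answer: 27

Derivation:
Trace (tracking c):
num = 9  # -> num = 9
if num < 14:  # condition is True
    c = num * 3  # -> c = 27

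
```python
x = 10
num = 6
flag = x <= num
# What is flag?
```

Answer: False

Derivation:
Trace (tracking flag):
x = 10  # -> x = 10
num = 6  # -> num = 6
flag = x <= num  # -> flag = False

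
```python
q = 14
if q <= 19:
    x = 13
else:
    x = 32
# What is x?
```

Trace (tracking x):
q = 14  # -> q = 14
if q <= 19:  # condition is True
    x = 13  # -> x = 13

Answer: 13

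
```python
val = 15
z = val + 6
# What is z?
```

Answer: 21

Derivation:
Trace (tracking z):
val = 15  # -> val = 15
z = val + 6  # -> z = 21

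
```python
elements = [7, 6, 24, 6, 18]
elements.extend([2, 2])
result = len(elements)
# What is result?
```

Answer: 7

Derivation:
Trace (tracking result):
elements = [7, 6, 24, 6, 18]  # -> elements = [7, 6, 24, 6, 18]
elements.extend([2, 2])  # -> elements = [7, 6, 24, 6, 18, 2, 2]
result = len(elements)  # -> result = 7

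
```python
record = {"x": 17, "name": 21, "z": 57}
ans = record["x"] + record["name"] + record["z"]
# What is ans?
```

Answer: 95

Derivation:
Trace (tracking ans):
record = {'x': 17, 'name': 21, 'z': 57}  # -> record = {'x': 17, 'name': 21, 'z': 57}
ans = record['x'] + record['name'] + record['z']  # -> ans = 95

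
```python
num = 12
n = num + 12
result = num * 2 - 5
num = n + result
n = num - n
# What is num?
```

Trace (tracking num):
num = 12  # -> num = 12
n = num + 12  # -> n = 24
result = num * 2 - 5  # -> result = 19
num = n + result  # -> num = 43
n = num - n  # -> n = 19

Answer: 43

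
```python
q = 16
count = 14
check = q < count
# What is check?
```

Answer: False

Derivation:
Trace (tracking check):
q = 16  # -> q = 16
count = 14  # -> count = 14
check = q < count  # -> check = False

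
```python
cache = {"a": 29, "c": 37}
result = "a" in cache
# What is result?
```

Trace (tracking result):
cache = {'a': 29, 'c': 37}  # -> cache = {'a': 29, 'c': 37}
result = 'a' in cache  # -> result = True

Answer: True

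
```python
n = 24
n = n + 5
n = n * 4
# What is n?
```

Answer: 116

Derivation:
Trace (tracking n):
n = 24  # -> n = 24
n = n + 5  # -> n = 29
n = n * 4  # -> n = 116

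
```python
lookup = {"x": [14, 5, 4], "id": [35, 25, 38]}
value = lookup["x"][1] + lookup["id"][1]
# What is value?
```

Answer: 30

Derivation:
Trace (tracking value):
lookup = {'x': [14, 5, 4], 'id': [35, 25, 38]}  # -> lookup = {'x': [14, 5, 4], 'id': [35, 25, 38]}
value = lookup['x'][1] + lookup['id'][1]  # -> value = 30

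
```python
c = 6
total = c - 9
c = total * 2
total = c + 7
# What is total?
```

Trace (tracking total):
c = 6  # -> c = 6
total = c - 9  # -> total = -3
c = total * 2  # -> c = -6
total = c + 7  # -> total = 1

Answer: 1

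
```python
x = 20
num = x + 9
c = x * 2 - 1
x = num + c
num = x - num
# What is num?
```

Answer: 39

Derivation:
Trace (tracking num):
x = 20  # -> x = 20
num = x + 9  # -> num = 29
c = x * 2 - 1  # -> c = 39
x = num + c  # -> x = 68
num = x - num  # -> num = 39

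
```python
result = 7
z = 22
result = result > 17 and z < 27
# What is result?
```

Trace (tracking result):
result = 7  # -> result = 7
z = 22  # -> z = 22
result = result > 17 and z < 27  # -> result = False

Answer: False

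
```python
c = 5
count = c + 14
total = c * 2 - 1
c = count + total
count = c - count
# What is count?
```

Trace (tracking count):
c = 5  # -> c = 5
count = c + 14  # -> count = 19
total = c * 2 - 1  # -> total = 9
c = count + total  # -> c = 28
count = c - count  # -> count = 9

Answer: 9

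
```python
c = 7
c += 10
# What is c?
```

Answer: 17

Derivation:
Trace (tracking c):
c = 7  # -> c = 7
c += 10  # -> c = 17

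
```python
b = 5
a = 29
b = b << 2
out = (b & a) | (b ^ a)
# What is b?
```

Answer: 20

Derivation:
Trace (tracking b):
b = 5  # -> b = 5
a = 29  # -> a = 29
b = b << 2  # -> b = 20
out = b & a | b ^ a  # -> out = 29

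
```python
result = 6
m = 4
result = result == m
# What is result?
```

Trace (tracking result):
result = 6  # -> result = 6
m = 4  # -> m = 4
result = result == m  # -> result = False

Answer: False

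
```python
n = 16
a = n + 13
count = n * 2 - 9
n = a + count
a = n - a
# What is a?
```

Trace (tracking a):
n = 16  # -> n = 16
a = n + 13  # -> a = 29
count = n * 2 - 9  # -> count = 23
n = a + count  # -> n = 52
a = n - a  # -> a = 23

Answer: 23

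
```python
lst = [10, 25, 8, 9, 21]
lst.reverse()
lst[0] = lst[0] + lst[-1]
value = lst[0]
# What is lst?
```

Answer: [31, 9, 8, 25, 10]

Derivation:
Trace (tracking lst):
lst = [10, 25, 8, 9, 21]  # -> lst = [10, 25, 8, 9, 21]
lst.reverse()  # -> lst = [21, 9, 8, 25, 10]
lst[0] = lst[0] + lst[-1]  # -> lst = [31, 9, 8, 25, 10]
value = lst[0]  # -> value = 31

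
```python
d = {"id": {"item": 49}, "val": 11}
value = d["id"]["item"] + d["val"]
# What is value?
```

Trace (tracking value):
d = {'id': {'item': 49}, 'val': 11}  # -> d = {'id': {'item': 49}, 'val': 11}
value = d['id']['item'] + d['val']  # -> value = 60

Answer: 60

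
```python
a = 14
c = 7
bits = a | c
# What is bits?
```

Answer: 15

Derivation:
Trace (tracking bits):
a = 14  # -> a = 14
c = 7  # -> c = 7
bits = a | c  # -> bits = 15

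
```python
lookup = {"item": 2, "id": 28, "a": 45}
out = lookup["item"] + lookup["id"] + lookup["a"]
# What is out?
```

Trace (tracking out):
lookup = {'item': 2, 'id': 28, 'a': 45}  # -> lookup = {'item': 2, 'id': 28, 'a': 45}
out = lookup['item'] + lookup['id'] + lookup['a']  # -> out = 75

Answer: 75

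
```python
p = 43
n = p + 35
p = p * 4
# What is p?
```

Answer: 172

Derivation:
Trace (tracking p):
p = 43  # -> p = 43
n = p + 35  # -> n = 78
p = p * 4  # -> p = 172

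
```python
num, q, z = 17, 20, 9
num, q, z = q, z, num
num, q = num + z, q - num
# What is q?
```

Answer: -11

Derivation:
Trace (tracking q):
num, q, z = (17, 20, 9)  # -> num = 17, q = 20, z = 9
num, q, z = (q, z, num)  # -> num = 20, q = 9, z = 17
num, q = (num + z, q - num)  # -> num = 37, q = -11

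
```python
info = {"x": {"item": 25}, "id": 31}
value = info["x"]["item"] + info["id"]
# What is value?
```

Trace (tracking value):
info = {'x': {'item': 25}, 'id': 31}  # -> info = {'x': {'item': 25}, 'id': 31}
value = info['x']['item'] + info['id']  # -> value = 56

Answer: 56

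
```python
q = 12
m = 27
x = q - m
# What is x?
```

Answer: -15

Derivation:
Trace (tracking x):
q = 12  # -> q = 12
m = 27  # -> m = 27
x = q - m  # -> x = -15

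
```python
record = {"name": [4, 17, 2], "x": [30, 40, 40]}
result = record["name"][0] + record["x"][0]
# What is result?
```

Trace (tracking result):
record = {'name': [4, 17, 2], 'x': [30, 40, 40]}  # -> record = {'name': [4, 17, 2], 'x': [30, 40, 40]}
result = record['name'][0] + record['x'][0]  # -> result = 34

Answer: 34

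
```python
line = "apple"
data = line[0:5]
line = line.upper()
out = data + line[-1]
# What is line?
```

Answer: 'APPLE'

Derivation:
Trace (tracking line):
line = 'apple'  # -> line = 'apple'
data = line[0:5]  # -> data = 'apple'
line = line.upper()  # -> line = 'APPLE'
out = data + line[-1]  # -> out = 'appleE'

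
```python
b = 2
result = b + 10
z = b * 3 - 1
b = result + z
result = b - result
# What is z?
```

Trace (tracking z):
b = 2  # -> b = 2
result = b + 10  # -> result = 12
z = b * 3 - 1  # -> z = 5
b = result + z  # -> b = 17
result = b - result  # -> result = 5

Answer: 5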